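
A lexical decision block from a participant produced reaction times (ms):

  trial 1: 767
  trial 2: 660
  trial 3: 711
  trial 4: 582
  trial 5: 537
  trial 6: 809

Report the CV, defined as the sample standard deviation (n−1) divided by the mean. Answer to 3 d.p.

n = 6, Σ = 4066, M = 677.6667
Σ(x−M)² = 55591.333; s = √(55591.333/5) = 105.4432
CV = 105.4432 / 677.6667 = 0.15560

0.156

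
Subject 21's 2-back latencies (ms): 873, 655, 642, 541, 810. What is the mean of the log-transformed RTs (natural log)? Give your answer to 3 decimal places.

ln(RT): 6.7719, 6.4846, 6.4646, 6.2934, 6.6970
Σ ln(RT) = 32.7116
Mean = 32.7116/5 = 6.54232

6.542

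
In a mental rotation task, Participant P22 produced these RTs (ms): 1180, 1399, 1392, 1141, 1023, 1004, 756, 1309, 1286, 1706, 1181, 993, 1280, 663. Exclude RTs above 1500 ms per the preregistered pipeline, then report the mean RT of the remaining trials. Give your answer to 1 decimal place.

1123.6 ms

Excluded: 1706
Retained (n=13): Σ = 14607
Mean = 14607/13 = 1123.6154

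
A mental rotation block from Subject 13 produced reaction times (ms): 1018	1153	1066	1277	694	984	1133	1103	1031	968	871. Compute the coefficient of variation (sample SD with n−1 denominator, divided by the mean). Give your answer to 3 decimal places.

n = 11, Σ = 11298, M = 1027.0909
Σ(x−M)² = 237560.909; s = √(237560.909/10) = 154.1301
CV = 154.1301 / 1027.0909 = 0.15006

0.150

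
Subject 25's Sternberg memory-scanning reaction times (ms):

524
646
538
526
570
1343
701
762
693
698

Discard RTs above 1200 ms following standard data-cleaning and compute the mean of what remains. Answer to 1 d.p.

628.7 ms

Excluded: 1343
Retained (n=9): Σ = 5658
Mean = 5658/9 = 628.6667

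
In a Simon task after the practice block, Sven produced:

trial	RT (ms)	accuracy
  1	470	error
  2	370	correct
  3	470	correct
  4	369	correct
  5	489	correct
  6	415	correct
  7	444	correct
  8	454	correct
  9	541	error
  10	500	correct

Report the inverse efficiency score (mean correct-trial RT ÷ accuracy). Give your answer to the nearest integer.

549 ms

Correct trials (n=8): 370, 470, 369, 489, 415, 444, 454, 500
Mean correct RT = 3511/8 = 438.8750 ms
Proportion correct = 8/10
IES = 438.8750 / (8/10) = 548.594 ms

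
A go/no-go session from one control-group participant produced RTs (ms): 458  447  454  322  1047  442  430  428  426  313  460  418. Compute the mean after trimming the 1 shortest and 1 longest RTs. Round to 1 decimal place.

Sorted: 313, 322, 418, 426, 428, 430, 442, 447, 454, 458, 460, 1047
Drop lowest 1 (313) and highest 1 (1047)
Remaining (n=10): Σ = 4285, mean = 4285/10 = 428.500

428.5 ms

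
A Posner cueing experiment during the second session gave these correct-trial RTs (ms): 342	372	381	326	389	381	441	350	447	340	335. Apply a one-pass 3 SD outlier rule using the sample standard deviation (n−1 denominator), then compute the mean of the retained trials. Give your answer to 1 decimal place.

373.1 ms

n = 11, ΣRT = 4104, M = 373.091
Σ(x−M)² = 16716.91; s = √(16716.91/10) = 40.886
Cutoffs: 373.091 ± 3·40.886 → [250.4, 495.7]
No RTs fall outside the cutoffs; all 11 retained. Mean = 4104/11 = 373.091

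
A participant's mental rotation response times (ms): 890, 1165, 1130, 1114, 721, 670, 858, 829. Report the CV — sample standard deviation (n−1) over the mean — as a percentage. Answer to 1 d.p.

n = 8, Σ = 7377, M = 922.1250
Σ(x−M)² = 256850.875; s = √(256850.875/7) = 191.5541
CV = 191.5541 / 922.1250 = 0.20773 = 20.773%

20.8%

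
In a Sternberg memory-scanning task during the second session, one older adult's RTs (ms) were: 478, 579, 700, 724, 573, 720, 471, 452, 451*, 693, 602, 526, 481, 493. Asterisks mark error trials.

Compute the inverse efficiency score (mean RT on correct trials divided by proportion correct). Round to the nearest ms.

621 ms

Correct trials (n=13): 478, 579, 700, 724, 573, 720, 471, 452, 693, 602, 526, 481, 493
Mean correct RT = 7492/13 = 576.3077 ms
Proportion correct = 13/14
IES = 576.3077 / (13/14) = 620.639 ms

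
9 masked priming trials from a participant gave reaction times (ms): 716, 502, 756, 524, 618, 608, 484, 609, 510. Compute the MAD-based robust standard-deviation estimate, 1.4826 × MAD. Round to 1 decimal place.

145.3 ms

Sorted: 484, 502, 510, 524, 608, 609, 618, 716, 756 → median = 608
|x − 608| sorted: 0, 1, 10, 84, 98, 106, 108, 124, 148 → MAD = 98
Robust SD ≈ 1.4826 × 98 = 145.295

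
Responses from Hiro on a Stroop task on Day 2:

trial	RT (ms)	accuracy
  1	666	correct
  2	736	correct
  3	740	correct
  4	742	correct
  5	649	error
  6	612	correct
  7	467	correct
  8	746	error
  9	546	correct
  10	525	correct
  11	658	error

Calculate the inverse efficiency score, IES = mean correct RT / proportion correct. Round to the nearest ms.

Correct trials (n=8): 666, 736, 740, 742, 612, 467, 546, 525
Mean correct RT = 5034/8 = 629.2500 ms
Proportion correct = 8/11
IES = 629.2500 / (8/11) = 865.219 ms

865 ms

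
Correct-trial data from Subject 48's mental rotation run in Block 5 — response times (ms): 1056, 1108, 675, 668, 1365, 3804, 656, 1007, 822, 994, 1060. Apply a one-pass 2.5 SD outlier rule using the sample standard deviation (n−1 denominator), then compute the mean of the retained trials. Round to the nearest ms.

n = 11, ΣRT = 13215, M = 1201.364
Σ(x−M)² = 7933974.55; s = √(7933974.55/10) = 890.729
Cutoffs: 1201.364 ± 2.5·890.729 → [-1025.5, 3428.2]
Outside: 3804 → excluded.
Retained (n=10): Σ = 9411, mean = 9411/10 = 941.100

941 ms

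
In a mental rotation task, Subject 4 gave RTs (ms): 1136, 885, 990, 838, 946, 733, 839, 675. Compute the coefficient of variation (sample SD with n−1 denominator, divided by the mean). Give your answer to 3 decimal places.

n = 8, Σ = 7042, M = 880.2500
Σ(x−M)² = 149095.500; s = √(149095.500/7) = 145.9430
CV = 145.9430 / 880.2500 = 0.16580

0.166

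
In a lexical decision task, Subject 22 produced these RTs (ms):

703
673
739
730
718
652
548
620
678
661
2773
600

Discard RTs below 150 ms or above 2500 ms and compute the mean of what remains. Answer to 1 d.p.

Excluded: 2773
Retained (n=11): Σ = 7322
Mean = 7322/11 = 665.6364

665.6 ms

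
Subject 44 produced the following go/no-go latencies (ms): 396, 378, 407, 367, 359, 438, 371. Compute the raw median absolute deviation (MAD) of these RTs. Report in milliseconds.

Sorted: 359, 367, 371, 378, 396, 407, 438 → median = 378
|x − 378|: 18, 0, 29, 11, 19, 60, 7
Sorted deviations: 0, 7, 11, 18, 19, 29, 60 → MAD = 18

18 ms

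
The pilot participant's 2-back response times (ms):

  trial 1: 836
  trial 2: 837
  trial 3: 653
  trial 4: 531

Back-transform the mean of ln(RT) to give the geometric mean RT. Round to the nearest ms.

ln(RT): 6.7286, 6.7298, 6.4816, 6.2748
Mean ln(RT) = 26.2148/4 = 6.55370
Geometric mean = exp(6.55370) = 701.83 ms

702 ms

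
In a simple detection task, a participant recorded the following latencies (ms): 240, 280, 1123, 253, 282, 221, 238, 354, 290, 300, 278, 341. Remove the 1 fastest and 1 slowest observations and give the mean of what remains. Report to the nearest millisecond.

286 ms

Sorted: 221, 238, 240, 253, 278, 280, 282, 290, 300, 341, 354, 1123
Drop lowest 1 (221) and highest 1 (1123)
Remaining (n=10): Σ = 2856, mean = 2856/10 = 285.600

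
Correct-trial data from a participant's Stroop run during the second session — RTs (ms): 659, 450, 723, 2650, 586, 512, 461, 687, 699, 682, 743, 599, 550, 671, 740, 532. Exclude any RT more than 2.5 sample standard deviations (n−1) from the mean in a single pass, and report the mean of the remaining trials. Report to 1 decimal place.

n = 16, ΣRT = 11944, M = 746.500
Σ(x−M)² = 4003784.00; s = √(4003784.00/15) = 516.642
Cutoffs: 746.500 ± 2.5·516.642 → [-545.1, 2038.1]
Outside: 2650 → excluded.
Retained (n=15): Σ = 9294, mean = 9294/15 = 619.600

619.6 ms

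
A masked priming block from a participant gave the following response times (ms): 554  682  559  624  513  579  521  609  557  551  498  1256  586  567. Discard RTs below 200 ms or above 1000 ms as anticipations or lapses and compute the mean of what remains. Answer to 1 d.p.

Excluded: 1256
Retained (n=13): Σ = 7400
Mean = 7400/13 = 569.2308

569.2 ms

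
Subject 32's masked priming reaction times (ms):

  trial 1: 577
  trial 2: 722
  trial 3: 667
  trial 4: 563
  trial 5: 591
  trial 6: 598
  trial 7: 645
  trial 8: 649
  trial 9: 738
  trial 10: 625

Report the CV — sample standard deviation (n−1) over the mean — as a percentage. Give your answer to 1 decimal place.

n = 10, Σ = 6375, M = 637.5000
Σ(x−M)² = 31388.500; s = √(31388.500/9) = 59.0560
CV = 59.0560 / 637.5000 = 0.09264 = 9.264%

9.3%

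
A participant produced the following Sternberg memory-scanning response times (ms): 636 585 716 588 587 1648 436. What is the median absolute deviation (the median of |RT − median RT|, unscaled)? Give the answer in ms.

48 ms

Sorted: 436, 585, 587, 588, 636, 716, 1648 → median = 588
|x − 588|: 48, 3, 128, 0, 1, 1060, 152
Sorted deviations: 0, 1, 3, 48, 128, 152, 1060 → MAD = 48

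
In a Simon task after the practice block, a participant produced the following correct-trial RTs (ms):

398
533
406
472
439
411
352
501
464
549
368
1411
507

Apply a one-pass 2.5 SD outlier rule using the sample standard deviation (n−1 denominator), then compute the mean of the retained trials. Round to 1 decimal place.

450.0 ms

n = 13, ΣRT = 6811, M = 523.923
Σ(x−M)² = 898310.92; s = √(898310.92/12) = 273.604
Cutoffs: 523.923 ± 2.5·273.604 → [-160.1, 1207.9]
Outside: 1411 → excluded.
Retained (n=12): Σ = 5400, mean = 5400/12 = 450.000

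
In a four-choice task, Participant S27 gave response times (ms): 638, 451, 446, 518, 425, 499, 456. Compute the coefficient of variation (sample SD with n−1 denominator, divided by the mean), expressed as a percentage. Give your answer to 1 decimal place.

n = 7, Σ = 3433, M = 490.4286
Σ(x−M)² = 31605.714; s = √(31605.714/6) = 72.5784
CV = 72.5784 / 490.4286 = 0.14799 = 14.799%

14.8%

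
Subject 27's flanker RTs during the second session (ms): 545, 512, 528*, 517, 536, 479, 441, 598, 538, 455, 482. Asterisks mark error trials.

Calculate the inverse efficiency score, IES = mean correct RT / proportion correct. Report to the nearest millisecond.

561 ms

Correct trials (n=10): 545, 512, 517, 536, 479, 441, 598, 538, 455, 482
Mean correct RT = 5103/10 = 510.3000 ms
Proportion correct = 10/11
IES = 510.3000 / (10/11) = 561.330 ms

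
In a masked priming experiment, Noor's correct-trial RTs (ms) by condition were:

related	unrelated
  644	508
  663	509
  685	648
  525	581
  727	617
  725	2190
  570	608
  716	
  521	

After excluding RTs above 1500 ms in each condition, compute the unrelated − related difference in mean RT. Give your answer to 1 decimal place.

unrelated: exclude 2190
M(related) = 5776/9 = 641.778
M(unrelated) = 3471/6 = 578.500
Difference = 578.500 − 641.778 = -63.278 ms

-63.3 ms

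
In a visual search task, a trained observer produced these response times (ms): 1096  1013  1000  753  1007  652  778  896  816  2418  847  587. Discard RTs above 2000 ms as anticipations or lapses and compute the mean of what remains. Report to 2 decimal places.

858.64 ms

Excluded: 2418
Retained (n=11): Σ = 9445
Mean = 9445/11 = 858.6364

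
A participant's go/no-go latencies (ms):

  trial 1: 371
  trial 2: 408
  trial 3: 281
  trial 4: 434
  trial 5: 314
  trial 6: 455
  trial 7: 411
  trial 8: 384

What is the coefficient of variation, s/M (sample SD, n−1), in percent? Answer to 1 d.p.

n = 8, Σ = 3058, M = 382.2500
Σ(x−M)² = 24499.500; s = √(24499.500/7) = 59.1602
CV = 59.1602 / 382.2500 = 0.15477 = 15.477%

15.5%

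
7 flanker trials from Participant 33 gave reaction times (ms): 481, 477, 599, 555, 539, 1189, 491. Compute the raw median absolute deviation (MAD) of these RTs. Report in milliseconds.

Sorted: 477, 481, 491, 539, 555, 599, 1189 → median = 539
|x − 539|: 58, 62, 60, 16, 0, 650, 48
Sorted deviations: 0, 16, 48, 58, 60, 62, 650 → MAD = 58

58 ms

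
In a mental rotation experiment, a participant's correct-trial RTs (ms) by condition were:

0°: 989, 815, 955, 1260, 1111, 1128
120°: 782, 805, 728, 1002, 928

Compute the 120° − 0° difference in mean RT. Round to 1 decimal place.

-194.0 ms

M(0°) = 6258/6 = 1043.000
M(120°) = 4245/5 = 849.000
Difference = 849.000 − 1043.000 = -194.000 ms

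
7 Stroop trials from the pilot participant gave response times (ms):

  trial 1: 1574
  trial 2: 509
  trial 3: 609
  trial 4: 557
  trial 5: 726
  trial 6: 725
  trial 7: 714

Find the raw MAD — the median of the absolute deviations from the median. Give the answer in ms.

105 ms

Sorted: 509, 557, 609, 714, 725, 726, 1574 → median = 714
|x − 714|: 860, 205, 105, 157, 12, 11, 0
Sorted deviations: 0, 11, 12, 105, 157, 205, 860 → MAD = 105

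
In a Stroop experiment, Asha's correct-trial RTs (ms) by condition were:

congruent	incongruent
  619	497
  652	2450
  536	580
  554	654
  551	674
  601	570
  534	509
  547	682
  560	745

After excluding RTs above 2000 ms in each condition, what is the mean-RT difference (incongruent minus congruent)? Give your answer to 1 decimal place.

incongruent: exclude 2450
M(congruent) = 5154/9 = 572.667
M(incongruent) = 4911/8 = 613.875
Difference = 613.875 − 572.667 = 41.208 ms

41.2 ms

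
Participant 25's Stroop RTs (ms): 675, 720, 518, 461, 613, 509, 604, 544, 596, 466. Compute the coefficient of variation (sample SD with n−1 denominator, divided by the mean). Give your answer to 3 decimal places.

0.151

n = 10, Σ = 5706, M = 570.6000
Σ(x−M)² = 67000.400; s = √(67000.400/9) = 86.2815
CV = 86.2815 / 570.6000 = 0.15121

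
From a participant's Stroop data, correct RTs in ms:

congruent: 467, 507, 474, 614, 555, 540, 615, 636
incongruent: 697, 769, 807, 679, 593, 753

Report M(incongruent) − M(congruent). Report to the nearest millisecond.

165 ms

M(congruent) = 4408/8 = 551.000
M(incongruent) = 4298/6 = 716.333
Difference = 716.333 − 551.000 = 165.333 ms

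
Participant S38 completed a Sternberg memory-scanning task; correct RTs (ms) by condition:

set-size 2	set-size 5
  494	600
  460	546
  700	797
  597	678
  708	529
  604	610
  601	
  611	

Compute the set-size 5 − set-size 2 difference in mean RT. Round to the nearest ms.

M(set-size 2) = 4775/8 = 596.875
M(set-size 5) = 3760/6 = 626.667
Difference = 626.667 − 596.875 = 29.792 ms

30 ms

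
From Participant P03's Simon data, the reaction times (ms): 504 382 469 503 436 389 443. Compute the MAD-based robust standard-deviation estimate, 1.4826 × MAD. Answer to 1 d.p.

Sorted: 382, 389, 436, 443, 469, 503, 504 → median = 443
|x − 443| sorted: 0, 7, 26, 54, 60, 61, 61 → MAD = 54
Robust SD ≈ 1.4826 × 54 = 80.060

80.1 ms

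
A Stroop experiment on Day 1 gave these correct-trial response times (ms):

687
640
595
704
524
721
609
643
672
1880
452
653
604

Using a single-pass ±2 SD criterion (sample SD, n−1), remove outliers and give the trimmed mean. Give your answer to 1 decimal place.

625.3 ms

n = 13, ΣRT = 9384, M = 721.846
Σ(x−M)² = 1517665.69; s = √(1517665.69/12) = 355.629
Cutoffs: 721.846 ± 2·355.629 → [10.6, 1433.1]
Outside: 1880 → excluded.
Retained (n=12): Σ = 7504, mean = 7504/12 = 625.333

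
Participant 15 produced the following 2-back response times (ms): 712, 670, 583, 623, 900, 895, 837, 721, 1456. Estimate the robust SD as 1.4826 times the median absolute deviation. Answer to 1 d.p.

172.0 ms

Sorted: 583, 623, 670, 712, 721, 837, 895, 900, 1456 → median = 721
|x − 721| sorted: 0, 9, 51, 98, 116, 138, 174, 179, 735 → MAD = 116
Robust SD ≈ 1.4826 × 116 = 171.982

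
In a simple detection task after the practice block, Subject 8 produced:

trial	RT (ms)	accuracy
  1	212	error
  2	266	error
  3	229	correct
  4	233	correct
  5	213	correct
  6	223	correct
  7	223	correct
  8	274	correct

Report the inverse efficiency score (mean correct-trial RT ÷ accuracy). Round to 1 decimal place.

Correct trials (n=6): 229, 233, 213, 223, 223, 274
Mean correct RT = 1395/6 = 232.5000 ms
Proportion correct = 6/8
IES = 232.5000 / (6/8) = 310.000 ms

310.0 ms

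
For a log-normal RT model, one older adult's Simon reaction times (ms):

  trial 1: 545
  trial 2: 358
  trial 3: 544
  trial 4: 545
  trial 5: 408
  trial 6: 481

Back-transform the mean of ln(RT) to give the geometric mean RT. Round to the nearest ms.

474 ms

ln(RT): 6.3008, 5.8805, 6.2989, 6.3008, 6.0113, 6.1759
Mean ln(RT) = 36.9682/6 = 6.16136
Geometric mean = exp(6.16136) = 474.07 ms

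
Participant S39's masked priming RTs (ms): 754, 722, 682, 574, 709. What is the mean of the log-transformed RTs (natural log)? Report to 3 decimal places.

ln(RT): 6.6254, 6.5820, 6.5250, 6.3526, 6.5639
Σ ln(RT) = 32.6489
Mean = 32.6489/5 = 6.52979

6.530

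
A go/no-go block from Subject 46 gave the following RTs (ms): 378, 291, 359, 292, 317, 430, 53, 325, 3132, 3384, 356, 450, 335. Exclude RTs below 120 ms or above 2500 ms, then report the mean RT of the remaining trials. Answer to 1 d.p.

353.3 ms

Excluded: 53, 3132, 3384
Retained (n=10): Σ = 3533
Mean = 3533/10 = 353.3000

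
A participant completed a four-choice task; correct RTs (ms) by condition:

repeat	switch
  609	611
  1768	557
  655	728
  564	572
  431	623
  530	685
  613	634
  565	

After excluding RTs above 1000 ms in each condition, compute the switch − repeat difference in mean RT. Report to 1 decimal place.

repeat: exclude 1768
M(repeat) = 3967/7 = 566.714
M(switch) = 4410/7 = 630.000
Difference = 630.000 − 566.714 = 63.286 ms

63.3 ms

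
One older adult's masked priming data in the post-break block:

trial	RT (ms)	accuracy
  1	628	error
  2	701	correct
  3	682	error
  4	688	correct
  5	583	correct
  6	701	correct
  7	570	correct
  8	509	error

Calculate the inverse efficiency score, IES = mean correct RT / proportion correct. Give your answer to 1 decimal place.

Correct trials (n=5): 701, 688, 583, 701, 570
Mean correct RT = 3243/5 = 648.6000 ms
Proportion correct = 5/8
IES = 648.6000 / (5/8) = 1037.760 ms

1037.8 ms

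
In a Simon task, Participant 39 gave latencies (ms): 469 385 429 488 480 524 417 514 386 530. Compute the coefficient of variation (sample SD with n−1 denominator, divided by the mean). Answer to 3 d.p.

0.119

n = 10, Σ = 4622, M = 462.2000
Σ(x−M)² = 27039.600; s = √(27039.600/9) = 54.8124
CV = 54.8124 / 462.2000 = 0.11859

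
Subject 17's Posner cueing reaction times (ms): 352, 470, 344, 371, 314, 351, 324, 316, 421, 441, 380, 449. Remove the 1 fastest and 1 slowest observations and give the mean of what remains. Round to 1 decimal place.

374.9 ms

Sorted: 314, 316, 324, 344, 351, 352, 371, 380, 421, 441, 449, 470
Drop lowest 1 (314) and highest 1 (470)
Remaining (n=10): Σ = 3749, mean = 3749/10 = 374.900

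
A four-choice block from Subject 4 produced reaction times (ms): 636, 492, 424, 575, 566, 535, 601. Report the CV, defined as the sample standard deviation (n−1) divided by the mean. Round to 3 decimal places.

n = 7, Σ = 3829, M = 547.0000
Σ(x−M)² = 30280.000; s = √(30280.000/6) = 71.0399
CV = 71.0399 / 547.0000 = 0.12987

0.130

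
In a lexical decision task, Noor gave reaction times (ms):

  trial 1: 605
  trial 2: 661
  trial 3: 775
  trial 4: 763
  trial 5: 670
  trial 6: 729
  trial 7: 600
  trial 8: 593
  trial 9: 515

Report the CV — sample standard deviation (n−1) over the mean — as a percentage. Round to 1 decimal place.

13.3%

n = 9, Σ = 5911, M = 656.7778
Σ(x−M)² = 60741.556; s = √(60741.556/8) = 87.1361
CV = 87.1361 / 656.7778 = 0.13267 = 13.267%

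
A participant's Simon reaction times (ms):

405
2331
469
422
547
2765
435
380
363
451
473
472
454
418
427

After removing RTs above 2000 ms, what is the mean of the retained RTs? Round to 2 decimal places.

439.69 ms

Excluded: 2331, 2765
Retained (n=13): Σ = 5716
Mean = 5716/13 = 439.6923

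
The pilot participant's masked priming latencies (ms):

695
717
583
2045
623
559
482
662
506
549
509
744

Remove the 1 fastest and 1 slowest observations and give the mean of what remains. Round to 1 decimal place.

614.7 ms

Sorted: 482, 506, 509, 549, 559, 583, 623, 662, 695, 717, 744, 2045
Drop lowest 1 (482) and highest 1 (2045)
Remaining (n=10): Σ = 6147, mean = 6147/10 = 614.700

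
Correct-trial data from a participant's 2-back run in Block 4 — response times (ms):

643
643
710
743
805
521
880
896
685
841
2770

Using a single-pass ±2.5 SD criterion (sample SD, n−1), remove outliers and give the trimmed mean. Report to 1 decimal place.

n = 11, ΣRT = 10137, M = 921.545
Σ(x−M)² = 3887428.73; s = √(3887428.73/10) = 623.492
Cutoffs: 921.545 ± 2.5·623.492 → [-637.2, 2480.3]
Outside: 2770 → excluded.
Retained (n=10): Σ = 7367, mean = 7367/10 = 736.700

736.7 ms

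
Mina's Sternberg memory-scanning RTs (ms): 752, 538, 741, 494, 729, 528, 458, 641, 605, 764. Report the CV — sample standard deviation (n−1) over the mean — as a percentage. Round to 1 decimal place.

n = 10, Σ = 6250, M = 625.0000
Σ(x−M)² = 122406.000; s = √(122406.000/9) = 116.6219
CV = 116.6219 / 625.0000 = 0.18660 = 18.660%

18.7%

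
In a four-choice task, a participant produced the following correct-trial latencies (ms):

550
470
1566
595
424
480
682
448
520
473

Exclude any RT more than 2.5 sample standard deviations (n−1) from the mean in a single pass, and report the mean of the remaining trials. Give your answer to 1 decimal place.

515.8 ms

n = 10, ΣRT = 6208, M = 620.800
Σ(x−M)² = 1045987.60; s = √(1045987.60/9) = 340.912
Cutoffs: 620.800 ± 2.5·340.912 → [-231.5, 1473.1]
Outside: 1566 → excluded.
Retained (n=9): Σ = 4642, mean = 4642/9 = 515.778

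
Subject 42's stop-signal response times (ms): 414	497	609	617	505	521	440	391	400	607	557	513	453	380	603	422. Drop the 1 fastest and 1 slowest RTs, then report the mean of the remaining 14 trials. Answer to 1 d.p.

Sorted: 380, 391, 400, 414, 422, 440, 453, 497, 505, 513, 521, 557, 603, 607, 609, 617
Drop lowest 1 (380) and highest 1 (617)
Remaining (n=14): Σ = 6932, mean = 6932/14 = 495.143

495.1 ms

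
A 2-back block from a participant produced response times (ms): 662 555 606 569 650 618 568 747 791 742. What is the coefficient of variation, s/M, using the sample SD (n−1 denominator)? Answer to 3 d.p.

n = 10, Σ = 6508, M = 650.8000
Σ(x−M)² = 63161.600; s = √(63161.600/9) = 83.7732
CV = 83.7732 / 650.8000 = 0.12872

0.129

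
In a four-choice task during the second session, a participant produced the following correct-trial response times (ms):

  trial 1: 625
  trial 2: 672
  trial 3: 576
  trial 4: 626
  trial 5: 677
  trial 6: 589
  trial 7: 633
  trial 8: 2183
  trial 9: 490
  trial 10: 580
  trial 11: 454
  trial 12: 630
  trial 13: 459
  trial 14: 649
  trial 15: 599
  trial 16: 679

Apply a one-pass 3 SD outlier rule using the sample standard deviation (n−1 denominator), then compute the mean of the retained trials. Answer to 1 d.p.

n = 16, ΣRT = 11121, M = 695.062
Σ(x−M)² = 2438738.94; s = √(2438738.94/15) = 403.215
Cutoffs: 695.062 ± 3·403.215 → [-514.6, 1904.7]
Outside: 2183 → excluded.
Retained (n=15): Σ = 8938, mean = 8938/15 = 595.867

595.9 ms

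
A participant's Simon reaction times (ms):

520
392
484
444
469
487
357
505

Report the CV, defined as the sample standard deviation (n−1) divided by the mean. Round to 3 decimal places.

n = 8, Σ = 3658, M = 457.2500
Σ(x−M)² = 22439.500; s = √(22439.500/7) = 56.6184
CV = 56.6184 / 457.2500 = 0.12382

0.124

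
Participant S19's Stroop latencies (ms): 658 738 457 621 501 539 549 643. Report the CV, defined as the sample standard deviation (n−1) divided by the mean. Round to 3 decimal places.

0.158

n = 8, Σ = 4706, M = 588.2500
Σ(x−M)² = 60165.500; s = √(60165.500/7) = 92.7096
CV = 92.7096 / 588.2500 = 0.15760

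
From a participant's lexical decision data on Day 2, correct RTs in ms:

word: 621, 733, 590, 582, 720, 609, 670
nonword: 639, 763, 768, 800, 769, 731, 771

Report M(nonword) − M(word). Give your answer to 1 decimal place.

M(word) = 4525/7 = 646.429
M(nonword) = 5241/7 = 748.714
Difference = 748.714 − 646.429 = 102.286 ms

102.3 ms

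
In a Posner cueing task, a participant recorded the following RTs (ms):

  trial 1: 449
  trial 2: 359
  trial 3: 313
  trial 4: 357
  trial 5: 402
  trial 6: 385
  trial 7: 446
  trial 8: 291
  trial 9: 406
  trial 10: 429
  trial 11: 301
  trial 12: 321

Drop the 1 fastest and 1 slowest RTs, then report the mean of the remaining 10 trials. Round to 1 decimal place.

371.9 ms

Sorted: 291, 301, 313, 321, 357, 359, 385, 402, 406, 429, 446, 449
Drop lowest 1 (291) and highest 1 (449)
Remaining (n=10): Σ = 3719, mean = 3719/10 = 371.900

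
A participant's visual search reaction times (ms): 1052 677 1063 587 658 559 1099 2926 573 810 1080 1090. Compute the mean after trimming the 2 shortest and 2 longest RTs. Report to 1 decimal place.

877.1 ms

Sorted: 559, 573, 587, 658, 677, 810, 1052, 1063, 1080, 1090, 1099, 2926
Drop lowest 2 (559, 573) and highest 2 (1099, 2926)
Remaining (n=8): Σ = 7017, mean = 7017/8 = 877.125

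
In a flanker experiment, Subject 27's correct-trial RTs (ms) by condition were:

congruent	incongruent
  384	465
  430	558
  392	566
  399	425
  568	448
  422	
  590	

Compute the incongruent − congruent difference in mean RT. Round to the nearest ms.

M(congruent) = 3185/7 = 455.000
M(incongruent) = 2462/5 = 492.400
Difference = 492.400 − 455.000 = 37.400 ms

37 ms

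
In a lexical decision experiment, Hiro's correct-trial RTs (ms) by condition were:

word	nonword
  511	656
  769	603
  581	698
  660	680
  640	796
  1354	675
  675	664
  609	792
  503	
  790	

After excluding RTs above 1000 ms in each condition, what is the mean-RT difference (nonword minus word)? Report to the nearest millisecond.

58 ms

word: exclude 1354
M(word) = 5738/9 = 637.556
M(nonword) = 5564/8 = 695.500
Difference = 695.500 − 637.556 = 57.944 ms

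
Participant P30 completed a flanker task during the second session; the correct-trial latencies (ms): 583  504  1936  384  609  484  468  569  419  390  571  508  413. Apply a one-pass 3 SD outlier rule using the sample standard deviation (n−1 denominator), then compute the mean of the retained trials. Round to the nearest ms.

492 ms

n = 13, ΣRT = 7838, M = 602.923
Σ(x−M)² = 1994002.92; s = √(1994002.92/12) = 407.636
Cutoffs: 602.923 ± 3·407.636 → [-620.0, 1825.8]
Outside: 1936 → excluded.
Retained (n=12): Σ = 5902, mean = 5902/12 = 491.833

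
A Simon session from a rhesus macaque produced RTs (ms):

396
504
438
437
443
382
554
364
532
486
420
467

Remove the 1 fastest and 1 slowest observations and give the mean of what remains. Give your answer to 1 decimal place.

Sorted: 364, 382, 396, 420, 437, 438, 443, 467, 486, 504, 532, 554
Drop lowest 1 (364) and highest 1 (554)
Remaining (n=10): Σ = 4505, mean = 4505/10 = 450.500

450.5 ms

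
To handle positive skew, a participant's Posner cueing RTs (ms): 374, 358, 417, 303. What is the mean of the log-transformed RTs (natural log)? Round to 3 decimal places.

5.888

ln(RT): 5.9243, 5.8805, 6.0331, 5.7137
Σ ln(RT) = 23.5516
Mean = 23.5516/4 = 5.88790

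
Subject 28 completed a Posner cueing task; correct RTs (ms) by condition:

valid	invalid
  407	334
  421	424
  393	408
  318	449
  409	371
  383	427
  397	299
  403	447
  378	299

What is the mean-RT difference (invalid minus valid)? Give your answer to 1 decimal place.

M(valid) = 3509/9 = 389.889
M(invalid) = 3458/9 = 384.222
Difference = 384.222 − 389.889 = -5.667 ms

-5.7 ms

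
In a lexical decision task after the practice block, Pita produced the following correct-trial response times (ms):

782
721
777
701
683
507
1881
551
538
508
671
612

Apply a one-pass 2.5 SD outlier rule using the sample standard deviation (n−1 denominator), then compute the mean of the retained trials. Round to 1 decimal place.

641.0 ms

n = 12, ΣRT = 8932, M = 744.333
Σ(x−M)² = 1515702.67; s = √(1515702.67/11) = 371.202
Cutoffs: 744.333 ± 2.5·371.202 → [-183.7, 1672.3]
Outside: 1881 → excluded.
Retained (n=11): Σ = 7051, mean = 7051/11 = 641.000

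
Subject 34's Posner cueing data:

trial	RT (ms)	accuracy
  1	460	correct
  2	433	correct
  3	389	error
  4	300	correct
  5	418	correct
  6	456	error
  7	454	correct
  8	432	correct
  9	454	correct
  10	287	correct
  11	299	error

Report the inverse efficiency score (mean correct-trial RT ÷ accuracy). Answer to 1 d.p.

556.5 ms

Correct trials (n=8): 460, 433, 300, 418, 454, 432, 454, 287
Mean correct RT = 3238/8 = 404.7500 ms
Proportion correct = 8/11
IES = 404.7500 / (8/11) = 556.531 ms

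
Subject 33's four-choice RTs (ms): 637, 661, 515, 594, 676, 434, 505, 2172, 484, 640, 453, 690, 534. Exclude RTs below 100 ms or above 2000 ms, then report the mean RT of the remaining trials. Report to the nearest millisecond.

Excluded: 2172
Retained (n=12): Σ = 6823
Mean = 6823/12 = 568.5833

569 ms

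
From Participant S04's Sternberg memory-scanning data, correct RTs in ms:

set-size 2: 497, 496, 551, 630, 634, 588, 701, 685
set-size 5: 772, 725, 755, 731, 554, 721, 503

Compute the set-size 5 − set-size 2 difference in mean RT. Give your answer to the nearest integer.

M(set-size 2) = 4782/8 = 597.750
M(set-size 5) = 4761/7 = 680.143
Difference = 680.143 − 597.750 = 82.393 ms

82 ms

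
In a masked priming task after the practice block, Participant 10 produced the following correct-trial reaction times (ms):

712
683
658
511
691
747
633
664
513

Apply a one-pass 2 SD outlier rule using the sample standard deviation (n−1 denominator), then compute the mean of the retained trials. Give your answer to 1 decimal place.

n = 9, ΣRT = 5812, M = 645.778
Σ(x−M)² = 54501.56; s = √(54501.56/8) = 82.539
Cutoffs: 645.778 ± 2·82.539 → [480.7, 810.9]
No RTs fall outside the cutoffs; all 9 retained. Mean = 5812/9 = 645.778

645.8 ms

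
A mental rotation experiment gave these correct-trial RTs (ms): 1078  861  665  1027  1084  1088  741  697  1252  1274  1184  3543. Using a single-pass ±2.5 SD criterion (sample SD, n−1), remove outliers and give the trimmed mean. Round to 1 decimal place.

995.5 ms

n = 12, ΣRT = 14494, M = 1207.833
Σ(x−M)² = 6432997.67; s = √(6432997.67/11) = 764.734
Cutoffs: 1207.833 ± 2.5·764.734 → [-704.0, 3119.7]
Outside: 3543 → excluded.
Retained (n=11): Σ = 10951, mean = 10951/11 = 995.545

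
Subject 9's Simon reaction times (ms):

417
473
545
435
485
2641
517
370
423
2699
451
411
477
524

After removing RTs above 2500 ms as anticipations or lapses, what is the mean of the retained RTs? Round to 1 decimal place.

460.7 ms

Excluded: 2641, 2699
Retained (n=12): Σ = 5528
Mean = 5528/12 = 460.6667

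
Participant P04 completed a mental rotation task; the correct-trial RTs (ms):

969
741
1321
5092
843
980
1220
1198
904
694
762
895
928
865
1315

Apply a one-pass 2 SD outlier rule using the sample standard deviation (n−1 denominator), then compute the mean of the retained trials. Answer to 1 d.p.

n = 15, ΣRT = 18727, M = 1248.467
Σ(x−M)² = 16395319.73; s = √(16395319.73/14) = 1082.171
Cutoffs: 1248.467 ± 2·1082.171 → [-915.9, 3412.8]
Outside: 5092 → excluded.
Retained (n=14): Σ = 13635, mean = 13635/14 = 973.929

973.9 ms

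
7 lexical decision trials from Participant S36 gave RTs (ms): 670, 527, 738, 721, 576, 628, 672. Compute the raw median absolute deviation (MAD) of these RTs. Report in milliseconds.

51 ms

Sorted: 527, 576, 628, 670, 672, 721, 738 → median = 670
|x − 670|: 0, 143, 68, 51, 94, 42, 2
Sorted deviations: 0, 2, 42, 51, 68, 94, 143 → MAD = 51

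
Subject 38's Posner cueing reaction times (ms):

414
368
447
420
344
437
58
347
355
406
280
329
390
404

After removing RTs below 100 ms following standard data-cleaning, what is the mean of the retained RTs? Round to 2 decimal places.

Excluded: 58
Retained (n=13): Σ = 4941
Mean = 4941/13 = 380.0769

380.08 ms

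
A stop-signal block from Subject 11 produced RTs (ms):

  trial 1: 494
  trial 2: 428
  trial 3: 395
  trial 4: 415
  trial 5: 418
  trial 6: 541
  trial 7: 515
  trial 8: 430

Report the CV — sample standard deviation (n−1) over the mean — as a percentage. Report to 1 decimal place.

11.9%

n = 8, Σ = 3636, M = 454.5000
Σ(x−M)² = 20438.000; s = √(20438.000/7) = 54.0344
CV = 54.0344 / 454.5000 = 0.11889 = 11.889%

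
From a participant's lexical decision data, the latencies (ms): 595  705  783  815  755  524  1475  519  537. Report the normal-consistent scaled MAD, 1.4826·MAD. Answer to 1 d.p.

163.1 ms

Sorted: 519, 524, 537, 595, 705, 755, 783, 815, 1475 → median = 705
|x − 705| sorted: 0, 50, 78, 110, 110, 168, 181, 186, 770 → MAD = 110
Robust SD ≈ 1.4826 × 110 = 163.086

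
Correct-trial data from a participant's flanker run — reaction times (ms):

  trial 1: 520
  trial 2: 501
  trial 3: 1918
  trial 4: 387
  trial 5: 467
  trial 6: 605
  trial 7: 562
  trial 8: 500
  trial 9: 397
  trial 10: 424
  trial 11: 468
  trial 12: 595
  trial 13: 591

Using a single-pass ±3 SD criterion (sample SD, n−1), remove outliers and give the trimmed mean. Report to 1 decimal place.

501.4 ms

n = 13, ΣRT = 7935, M = 610.385
Σ(x−M)² = 1916165.08; s = √(1916165.08/12) = 399.600
Cutoffs: 610.385 ± 3·399.600 → [-588.4, 1809.2]
Outside: 1918 → excluded.
Retained (n=12): Σ = 6017, mean = 6017/12 = 501.417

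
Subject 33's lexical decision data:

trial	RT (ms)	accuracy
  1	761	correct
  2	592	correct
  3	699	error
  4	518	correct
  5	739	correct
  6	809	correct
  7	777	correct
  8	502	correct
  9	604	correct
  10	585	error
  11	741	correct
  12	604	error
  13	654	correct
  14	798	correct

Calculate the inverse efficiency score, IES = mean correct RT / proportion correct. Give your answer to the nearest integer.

867 ms

Correct trials (n=11): 761, 592, 518, 739, 809, 777, 502, 604, 741, 654, 798
Mean correct RT = 7495/11 = 681.3636 ms
Proportion correct = 11/14
IES = 681.3636 / (11/14) = 867.190 ms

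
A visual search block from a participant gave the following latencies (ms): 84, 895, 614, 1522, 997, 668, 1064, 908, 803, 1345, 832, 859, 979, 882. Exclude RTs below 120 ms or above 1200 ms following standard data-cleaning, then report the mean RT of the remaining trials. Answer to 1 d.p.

863.7 ms

Excluded: 84, 1345, 1522
Retained (n=11): Σ = 9501
Mean = 9501/11 = 863.7273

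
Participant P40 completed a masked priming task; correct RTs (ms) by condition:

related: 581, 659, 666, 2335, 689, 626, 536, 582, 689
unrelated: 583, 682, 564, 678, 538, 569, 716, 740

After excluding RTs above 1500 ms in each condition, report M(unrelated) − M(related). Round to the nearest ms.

related: exclude 2335
M(related) = 5028/8 = 628.500
M(unrelated) = 5070/8 = 633.750
Difference = 633.750 − 628.500 = 5.250 ms

5 ms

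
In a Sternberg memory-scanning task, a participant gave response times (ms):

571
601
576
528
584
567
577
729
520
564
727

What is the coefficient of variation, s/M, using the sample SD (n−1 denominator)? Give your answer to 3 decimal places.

0.117

n = 11, Σ = 6544, M = 594.9091
Σ(x−M)² = 48656.909; s = √(48656.909/10) = 69.7545
CV = 69.7545 / 594.9091 = 0.11725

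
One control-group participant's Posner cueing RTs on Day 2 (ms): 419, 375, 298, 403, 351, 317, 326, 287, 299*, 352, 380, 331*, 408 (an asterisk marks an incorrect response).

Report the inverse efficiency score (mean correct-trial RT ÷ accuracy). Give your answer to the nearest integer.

421 ms

Correct trials (n=11): 419, 375, 298, 403, 351, 317, 326, 287, 352, 380, 408
Mean correct RT = 3916/11 = 356.0000 ms
Proportion correct = 11/13
IES = 356.0000 / (11/13) = 420.727 ms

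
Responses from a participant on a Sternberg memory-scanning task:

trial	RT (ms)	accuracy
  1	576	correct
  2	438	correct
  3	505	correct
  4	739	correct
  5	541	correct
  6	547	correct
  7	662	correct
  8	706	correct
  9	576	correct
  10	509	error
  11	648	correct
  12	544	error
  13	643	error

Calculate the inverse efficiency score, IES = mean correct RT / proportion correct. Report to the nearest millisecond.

Correct trials (n=10): 576, 438, 505, 739, 541, 547, 662, 706, 576, 648
Mean correct RT = 5938/10 = 593.8000 ms
Proportion correct = 10/13
IES = 593.8000 / (10/13) = 771.940 ms

772 ms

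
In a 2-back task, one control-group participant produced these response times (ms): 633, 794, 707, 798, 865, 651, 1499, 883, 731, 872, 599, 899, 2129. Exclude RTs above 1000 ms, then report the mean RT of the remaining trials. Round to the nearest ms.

767 ms

Excluded: 1499, 2129
Retained (n=11): Σ = 8432
Mean = 8432/11 = 766.5455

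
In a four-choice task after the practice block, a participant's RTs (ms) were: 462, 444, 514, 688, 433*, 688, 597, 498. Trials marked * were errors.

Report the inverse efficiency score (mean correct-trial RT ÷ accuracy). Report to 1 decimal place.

Correct trials (n=7): 462, 444, 514, 688, 688, 597, 498
Mean correct RT = 3891/7 = 555.8571 ms
Proportion correct = 7/8
IES = 555.8571 / (7/8) = 635.265 ms

635.3 ms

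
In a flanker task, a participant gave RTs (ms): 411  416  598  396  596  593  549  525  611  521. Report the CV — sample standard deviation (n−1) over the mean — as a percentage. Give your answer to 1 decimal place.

n = 10, Σ = 5216, M = 521.6000
Σ(x−M)² = 64384.400; s = √(64384.400/9) = 84.5803
CV = 84.5803 / 521.6000 = 0.16216 = 16.216%

16.2%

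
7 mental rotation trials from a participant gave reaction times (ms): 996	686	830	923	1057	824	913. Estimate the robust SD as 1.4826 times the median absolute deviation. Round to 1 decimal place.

123.1 ms

Sorted: 686, 824, 830, 913, 923, 996, 1057 → median = 913
|x − 913| sorted: 0, 10, 83, 83, 89, 144, 227 → MAD = 83
Robust SD ≈ 1.4826 × 83 = 123.056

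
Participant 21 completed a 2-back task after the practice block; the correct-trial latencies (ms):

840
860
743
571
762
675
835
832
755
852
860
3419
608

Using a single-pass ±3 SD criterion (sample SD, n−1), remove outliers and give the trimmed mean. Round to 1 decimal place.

766.1 ms

n = 13, ΣRT = 12612, M = 970.154
Σ(x−M)² = 6608181.69; s = √(6608181.69/12) = 742.079
Cutoffs: 970.154 ± 3·742.079 → [-1256.1, 3196.4]
Outside: 3419 → excluded.
Retained (n=12): Σ = 9193, mean = 9193/12 = 766.083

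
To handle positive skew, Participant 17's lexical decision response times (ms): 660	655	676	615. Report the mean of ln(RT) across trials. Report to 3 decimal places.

6.479

ln(RT): 6.4922, 6.4846, 6.5162, 6.4216
Σ ln(RT) = 25.9147
Mean = 25.9147/4 = 6.47867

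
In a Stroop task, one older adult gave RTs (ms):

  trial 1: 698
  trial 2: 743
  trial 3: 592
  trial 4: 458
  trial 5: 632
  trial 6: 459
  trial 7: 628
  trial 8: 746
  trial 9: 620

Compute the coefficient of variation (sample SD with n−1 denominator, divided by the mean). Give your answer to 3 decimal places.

0.171

n = 9, Σ = 5576, M = 619.5556
Σ(x−M)² = 90244.222; s = √(90244.222/8) = 106.2098
CV = 106.2098 / 619.5556 = 0.17143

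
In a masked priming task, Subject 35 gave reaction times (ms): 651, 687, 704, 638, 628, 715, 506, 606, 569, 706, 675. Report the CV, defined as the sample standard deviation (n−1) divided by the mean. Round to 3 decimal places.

0.100

n = 11, Σ = 7085, M = 644.0909
Σ(x−M)² = 41748.909; s = √(41748.909/10) = 64.6134
CV = 64.6134 / 644.0909 = 0.10032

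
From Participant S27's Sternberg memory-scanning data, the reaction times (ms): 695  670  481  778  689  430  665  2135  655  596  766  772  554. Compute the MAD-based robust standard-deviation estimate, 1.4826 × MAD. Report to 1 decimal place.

Sorted: 430, 481, 554, 596, 655, 665, 670, 689, 695, 766, 772, 778, 2135 → median = 670
|x − 670| sorted: 0, 5, 15, 19, 25, 74, 96, 102, 108, 116, 189, 240, 1465 → MAD = 96
Robust SD ≈ 1.4826 × 96 = 142.330

142.3 ms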